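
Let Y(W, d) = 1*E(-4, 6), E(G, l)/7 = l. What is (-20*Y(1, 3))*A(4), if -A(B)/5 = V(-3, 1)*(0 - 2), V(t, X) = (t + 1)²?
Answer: -33600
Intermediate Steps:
V(t, X) = (1 + t)²
E(G, l) = 7*l
Y(W, d) = 42 (Y(W, d) = 1*(7*6) = 1*42 = 42)
A(B) = 40 (A(B) = -5*(1 - 3)²*(0 - 2) = -5*(-2)²*(-2) = -20*(-2) = -5*(-8) = 40)
(-20*Y(1, 3))*A(4) = -20*42*40 = -840*40 = -33600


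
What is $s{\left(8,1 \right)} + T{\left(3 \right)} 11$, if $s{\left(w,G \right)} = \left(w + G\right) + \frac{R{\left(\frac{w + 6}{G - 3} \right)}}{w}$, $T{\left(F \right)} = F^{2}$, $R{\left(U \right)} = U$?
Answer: $\frac{857}{8} \approx 107.13$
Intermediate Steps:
$s{\left(w,G \right)} = G + w + \frac{6 + w}{w \left(-3 + G\right)}$ ($s{\left(w,G \right)} = \left(w + G\right) + \frac{\left(w + 6\right) \frac{1}{G - 3}}{w} = \left(G + w\right) + \frac{\left(6 + w\right) \frac{1}{-3 + G}}{w} = \left(G + w\right) + \frac{\frac{1}{-3 + G} \left(6 + w\right)}{w} = \left(G + w\right) + \frac{6 + w}{w \left(-3 + G\right)} = G + w + \frac{6 + w}{w \left(-3 + G\right)}$)
$s{\left(8,1 \right)} + T{\left(3 \right)} 11 = \frac{6 + 8 + 8 \left(-3 + 1\right) \left(1 + 8\right)}{8 \left(-3 + 1\right)} + 3^{2} \cdot 11 = \frac{6 + 8 + 8 \left(-2\right) 9}{8 \left(-2\right)} + 9 \cdot 11 = \frac{1}{8} \left(- \frac{1}{2}\right) \left(6 + 8 - 144\right) + 99 = \frac{1}{8} \left(- \frac{1}{2}\right) \left(-130\right) + 99 = \frac{65}{8} + 99 = \frac{857}{8}$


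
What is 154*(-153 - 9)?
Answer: -24948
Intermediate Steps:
154*(-153 - 9) = 154*(-162) = -24948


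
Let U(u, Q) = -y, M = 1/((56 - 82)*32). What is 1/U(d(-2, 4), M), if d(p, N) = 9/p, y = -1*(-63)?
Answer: -1/63 ≈ -0.015873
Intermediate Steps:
M = -1/832 (M = (1/32)/(-26) = -1/26*1/32 = -1/832 ≈ -0.0012019)
y = 63
U(u, Q) = -63 (U(u, Q) = -1*63 = -63)
1/U(d(-2, 4), M) = 1/(-63) = -1/63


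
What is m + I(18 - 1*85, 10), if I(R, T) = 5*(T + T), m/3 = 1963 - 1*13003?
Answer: -33020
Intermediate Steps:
m = -33120 (m = 3*(1963 - 1*13003) = 3*(1963 - 13003) = 3*(-11040) = -33120)
I(R, T) = 10*T (I(R, T) = 5*(2*T) = 10*T)
m + I(18 - 1*85, 10) = -33120 + 10*10 = -33120 + 100 = -33020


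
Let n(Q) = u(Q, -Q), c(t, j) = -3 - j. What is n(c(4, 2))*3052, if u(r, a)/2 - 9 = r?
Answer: 24416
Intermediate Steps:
u(r, a) = 18 + 2*r
n(Q) = 18 + 2*Q
n(c(4, 2))*3052 = (18 + 2*(-3 - 1*2))*3052 = (18 + 2*(-3 - 2))*3052 = (18 + 2*(-5))*3052 = (18 - 10)*3052 = 8*3052 = 24416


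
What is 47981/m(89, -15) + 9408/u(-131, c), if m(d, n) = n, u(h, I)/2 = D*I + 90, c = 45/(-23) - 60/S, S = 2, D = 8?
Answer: -6147683/1905 ≈ -3227.1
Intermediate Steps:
c = -735/23 (c = 45/(-23) - 60/2 = 45*(-1/23) - 60*½ = -45/23 - 30 = -735/23 ≈ -31.957)
u(h, I) = 180 + 16*I (u(h, I) = 2*(8*I + 90) = 2*(90 + 8*I) = 180 + 16*I)
47981/m(89, -15) + 9408/u(-131, c) = 47981/(-15) + 9408/(180 + 16*(-735/23)) = 47981*(-1/15) + 9408/(180 - 11760/23) = -47981/15 + 9408/(-7620/23) = -47981/15 + 9408*(-23/7620) = -47981/15 - 18032/635 = -6147683/1905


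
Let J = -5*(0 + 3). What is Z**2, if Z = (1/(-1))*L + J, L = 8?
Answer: 529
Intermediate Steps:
J = -15 (J = -5*3 = -15)
Z = -23 (Z = (1/(-1))*8 - 15 = (1*(-1))*8 - 15 = -1*8 - 15 = -8 - 15 = -23)
Z**2 = (-23)**2 = 529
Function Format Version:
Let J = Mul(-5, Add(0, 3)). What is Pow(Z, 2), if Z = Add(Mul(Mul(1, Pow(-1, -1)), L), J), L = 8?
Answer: 529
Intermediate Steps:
J = -15 (J = Mul(-5, 3) = -15)
Z = -23 (Z = Add(Mul(Mul(1, Pow(-1, -1)), 8), -15) = Add(Mul(Mul(1, -1), 8), -15) = Add(Mul(-1, 8), -15) = Add(-8, -15) = -23)
Pow(Z, 2) = Pow(-23, 2) = 529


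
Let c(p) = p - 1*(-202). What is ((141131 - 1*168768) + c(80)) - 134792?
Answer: -162147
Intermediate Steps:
c(p) = 202 + p (c(p) = p + 202 = 202 + p)
((141131 - 1*168768) + c(80)) - 134792 = ((141131 - 1*168768) + (202 + 80)) - 134792 = ((141131 - 168768) + 282) - 134792 = (-27637 + 282) - 134792 = -27355 - 134792 = -162147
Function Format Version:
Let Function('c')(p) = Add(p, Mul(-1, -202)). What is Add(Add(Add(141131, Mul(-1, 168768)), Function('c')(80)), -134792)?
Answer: -162147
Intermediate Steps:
Function('c')(p) = Add(202, p) (Function('c')(p) = Add(p, 202) = Add(202, p))
Add(Add(Add(141131, Mul(-1, 168768)), Function('c')(80)), -134792) = Add(Add(Add(141131, Mul(-1, 168768)), Add(202, 80)), -134792) = Add(Add(Add(141131, -168768), 282), -134792) = Add(Add(-27637, 282), -134792) = Add(-27355, -134792) = -162147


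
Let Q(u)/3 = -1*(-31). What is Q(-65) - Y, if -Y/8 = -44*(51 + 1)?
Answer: -18211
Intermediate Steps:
Q(u) = 93 (Q(u) = 3*(-1*(-31)) = 3*31 = 93)
Y = 18304 (Y = -(-352)*(51 + 1) = -(-352)*52 = -8*(-2288) = 18304)
Q(-65) - Y = 93 - 1*18304 = 93 - 18304 = -18211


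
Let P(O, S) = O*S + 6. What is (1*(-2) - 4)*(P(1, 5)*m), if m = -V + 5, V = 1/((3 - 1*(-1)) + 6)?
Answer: -1617/5 ≈ -323.40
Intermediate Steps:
P(O, S) = 6 + O*S
V = 1/10 (V = 1/((3 + 1) + 6) = 1/(4 + 6) = 1/10 ≈ 0.10000)
m = 49/10 (m = -1*1/10 + 5 = -1/10 + 5 = 49/10 ≈ 4.9000)
(1*(-2) - 4)*(P(1, 5)*m) = (1*(-2) - 4)*((6 + 1*5)*(49/10)) = (-2 - 4)*((6 + 5)*(49/10)) = -66*49/10 = -6*539/10 = -1617/5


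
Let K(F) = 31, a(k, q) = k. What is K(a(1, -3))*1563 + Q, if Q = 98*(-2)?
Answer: 48257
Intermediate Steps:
Q = -196
K(a(1, -3))*1563 + Q = 31*1563 - 196 = 48453 - 196 = 48257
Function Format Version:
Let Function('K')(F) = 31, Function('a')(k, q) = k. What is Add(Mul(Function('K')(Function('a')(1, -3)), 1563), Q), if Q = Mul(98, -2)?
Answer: 48257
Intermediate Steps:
Q = -196
Add(Mul(Function('K')(Function('a')(1, -3)), 1563), Q) = Add(Mul(31, 1563), -196) = Add(48453, -196) = 48257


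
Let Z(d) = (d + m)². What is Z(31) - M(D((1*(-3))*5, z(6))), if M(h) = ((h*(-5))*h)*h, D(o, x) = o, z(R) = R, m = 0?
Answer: -15914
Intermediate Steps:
Z(d) = d² (Z(d) = (d + 0)² = d²)
M(h) = -5*h³ (M(h) = ((-5*h)*h)*h = (-5*h²)*h = -5*h³)
Z(31) - M(D((1*(-3))*5, z(6))) = 31² - (-5)*((1*(-3))*5)³ = 961 - (-5)*(-3*5)³ = 961 - (-5)*(-15)³ = 961 - (-5)*(-3375) = 961 - 1*16875 = 961 - 16875 = -15914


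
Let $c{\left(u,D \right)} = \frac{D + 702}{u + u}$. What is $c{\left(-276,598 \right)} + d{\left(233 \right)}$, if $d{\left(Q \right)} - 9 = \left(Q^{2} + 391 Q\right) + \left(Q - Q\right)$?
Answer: $\frac{20065013}{138} \approx 1.454 \cdot 10^{5}$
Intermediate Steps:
$d{\left(Q \right)} = 9 + Q^{2} + 391 Q$ ($d{\left(Q \right)} = 9 + \left(\left(Q^{2} + 391 Q\right) + \left(Q - Q\right)\right) = 9 + \left(\left(Q^{2} + 391 Q\right) + 0\right) = 9 + \left(Q^{2} + 391 Q\right) = 9 + Q^{2} + 391 Q$)
$c{\left(u,D \right)} = \frac{702 + D}{2 u}$
$c{\left(-276,598 \right)} + d{\left(233 \right)} = \frac{702 + 598}{2 \left(-276\right)} + \left(9 + 233^{2} + 391 \cdot 233\right) = \frac{1}{2} \left(- \frac{1}{276}\right) 1300 + \left(9 + 54289 + 91103\right) = - \frac{325}{138} + 145401 = \frac{20065013}{138}$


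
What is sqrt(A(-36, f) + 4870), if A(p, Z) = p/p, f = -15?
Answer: sqrt(4871) ≈ 69.793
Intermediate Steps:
A(p, Z) = 1
sqrt(A(-36, f) + 4870) = sqrt(1 + 4870) = sqrt(4871)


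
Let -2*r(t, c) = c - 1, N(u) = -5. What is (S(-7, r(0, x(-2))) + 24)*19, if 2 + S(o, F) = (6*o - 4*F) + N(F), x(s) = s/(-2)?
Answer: -475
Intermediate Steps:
x(s) = -s/2 (x(s) = s*(-1/2) = -s/2)
r(t, c) = 1/2 - c/2 (r(t, c) = -(c - 1)/2 = -(-1 + c)/2 = 1/2 - c/2)
S(o, F) = -7 - 4*F + 6*o (S(o, F) = -2 + ((6*o - 4*F) - 5) = -2 + ((-4*F + 6*o) - 5) = -2 + (-5 - 4*F + 6*o) = -7 - 4*F + 6*o)
(S(-7, r(0, x(-2))) + 24)*19 = ((-7 - 4*(1/2 - (-1)*(-2)/4) + 6*(-7)) + 24)*19 = ((-7 - 4*(1/2 - 1/2*1) - 42) + 24)*19 = ((-7 - 4*(1/2 - 1/2) - 42) + 24)*19 = ((-7 - 4*0 - 42) + 24)*19 = ((-7 + 0 - 42) + 24)*19 = (-49 + 24)*19 = -25*19 = -475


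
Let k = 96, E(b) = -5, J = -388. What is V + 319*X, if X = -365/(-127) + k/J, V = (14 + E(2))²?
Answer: 11319722/12319 ≈ 918.88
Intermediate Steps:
V = 81 (V = (14 - 5)² = 9² = 81)
X = 32357/12319 (X = -365/(-127) + 96/(-388) = -365*(-1/127) + 96*(-1/388) = 365/127 - 24/97 = 32357/12319 ≈ 2.6266)
V + 319*X = 81 + 319*(32357/12319) = 81 + 10321883/12319 = 11319722/12319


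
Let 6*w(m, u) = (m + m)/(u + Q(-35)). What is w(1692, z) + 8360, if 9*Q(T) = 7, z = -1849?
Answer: 69527582/8317 ≈ 8359.7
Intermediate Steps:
Q(T) = 7/9 (Q(T) = (1/9)*7 = 7/9)
w(m, u) = m/(3*(7/9 + u)) (w(m, u) = ((m + m)/(u + 7/9))/6 = ((2*m)/(7/9 + u))/6 = (2*m/(7/9 + u))/6 = m/(3*(7/9 + u)))
w(1692, z) + 8360 = 3*1692/(7 + 9*(-1849)) + 8360 = 3*1692/(7 - 16641) + 8360 = 3*1692/(-16634) + 8360 = 3*1692*(-1/16634) + 8360 = -2538/8317 + 8360 = 69527582/8317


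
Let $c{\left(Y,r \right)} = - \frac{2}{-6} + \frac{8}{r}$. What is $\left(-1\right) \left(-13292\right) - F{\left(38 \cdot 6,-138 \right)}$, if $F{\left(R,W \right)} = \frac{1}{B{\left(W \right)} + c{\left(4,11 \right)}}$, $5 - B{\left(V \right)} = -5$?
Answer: $\frac{4851547}{365} \approx 13292.0$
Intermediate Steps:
$c{\left(Y,r \right)} = \frac{1}{3} + \frac{8}{r}$ ($c{\left(Y,r \right)} = \left(-2\right) \left(- \frac{1}{6}\right) + \frac{8}{r} = \frac{1}{3} + \frac{8}{r}$)
$B{\left(V \right)} = 10$ ($B{\left(V \right)} = 5 - -5 = 5 + 5 = 10$)
$F{\left(R,W \right)} = \frac{33}{365}$ ($F{\left(R,W \right)} = \frac{1}{10 + \frac{24 + 11}{3 \cdot 11}} = \frac{1}{10 + \frac{1}{3} \cdot \frac{1}{11} \cdot 35} = \frac{1}{10 + \frac{35}{33}} = \frac{1}{\frac{365}{33}} = \frac{33}{365}$)
$\left(-1\right) \left(-13292\right) - F{\left(38 \cdot 6,-138 \right)} = \left(-1\right) \left(-13292\right) - \frac{33}{365} = 13292 - \frac{33}{365} = \frac{4851547}{365}$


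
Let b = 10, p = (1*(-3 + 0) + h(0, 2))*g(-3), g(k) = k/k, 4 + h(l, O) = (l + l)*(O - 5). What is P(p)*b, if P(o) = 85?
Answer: 850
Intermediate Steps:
h(l, O) = -4 + 2*l*(-5 + O) (h(l, O) = -4 + (l + l)*(O - 5) = -4 + (2*l)*(-5 + O) = -4 + 2*l*(-5 + O))
g(k) = 1
p = -7 (p = (1*(-3 + 0) + (-4 - 10*0 + 2*2*0))*1 = (1*(-3) + (-4 + 0 + 0))*1 = (-3 - 4)*1 = -7*1 = -7)
P(p)*b = 85*10 = 850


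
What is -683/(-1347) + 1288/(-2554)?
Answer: 4723/1720119 ≈ 0.0027457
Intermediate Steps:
-683/(-1347) + 1288/(-2554) = -683*(-1/1347) + 1288*(-1/2554) = 683/1347 - 644/1277 = 4723/1720119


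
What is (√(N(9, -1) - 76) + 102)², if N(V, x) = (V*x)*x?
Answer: (102 + I*√67)² ≈ 10337.0 + 1669.8*I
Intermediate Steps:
N(V, x) = V*x²
(√(N(9, -1) - 76) + 102)² = (√(9*(-1)² - 76) + 102)² = (√(9*1 - 76) + 102)² = (√(9 - 76) + 102)² = (√(-67) + 102)² = (I*√67 + 102)² = (102 + I*√67)²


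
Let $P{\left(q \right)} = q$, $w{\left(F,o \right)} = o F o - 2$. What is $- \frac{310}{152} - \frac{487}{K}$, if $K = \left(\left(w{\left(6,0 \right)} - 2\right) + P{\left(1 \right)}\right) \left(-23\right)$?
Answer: $- \frac{47707}{5244} \approx -9.0974$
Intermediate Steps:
$w{\left(F,o \right)} = -2 + F o^{2}$ ($w{\left(F,o \right)} = F o o - 2 = F o^{2} - 2 = -2 + F o^{2}$)
$K = 69$ ($K = \left(\left(\left(-2 + 6 \cdot 0^{2}\right) - 2\right) + 1\right) \left(-23\right) = \left(\left(\left(-2 + 6 \cdot 0\right) - 2\right) + 1\right) \left(-23\right) = \left(\left(\left(-2 + 0\right) - 2\right) + 1\right) \left(-23\right) = \left(\left(-2 - 2\right) + 1\right) \left(-23\right) = \left(-4 + 1\right) \left(-23\right) = \left(-3\right) \left(-23\right) = 69$)
$- \frac{310}{152} - \frac{487}{K} = - \frac{310}{152} - \frac{487}{69} = \left(-310\right) \frac{1}{152} - \frac{487}{69} = - \frac{155}{76} - \frac{487}{69} = - \frac{47707}{5244}$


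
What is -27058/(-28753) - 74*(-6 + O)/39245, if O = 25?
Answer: 1021464492/1128411485 ≈ 0.90522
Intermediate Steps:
-27058/(-28753) - 74*(-6 + O)/39245 = -27058/(-28753) - 74*(-6 + 25)/39245 = -27058*(-1/28753) - 74*19*(1/39245) = 27058/28753 - 1406*1/39245 = 27058/28753 - 1406/39245 = 1021464492/1128411485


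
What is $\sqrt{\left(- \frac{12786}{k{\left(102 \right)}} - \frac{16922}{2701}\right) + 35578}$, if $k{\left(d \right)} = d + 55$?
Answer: $\frac{\sqrt{6382018924111742}}{424057} \approx 188.39$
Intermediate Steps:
$k{\left(d \right)} = 55 + d$
$\sqrt{\left(- \frac{12786}{k{\left(102 \right)}} - \frac{16922}{2701}\right) + 35578} = \sqrt{\left(- \frac{12786}{55 + 102} - \frac{16922}{2701}\right) + 35578} = \sqrt{\left(- \frac{12786}{157} - \frac{16922}{2701}\right) + 35578} = \sqrt{- \frac{37191740}{424057} + 35578} = \sqrt{\frac{15049908206}{424057}} = \frac{\sqrt{6382018924111742}}{424057}$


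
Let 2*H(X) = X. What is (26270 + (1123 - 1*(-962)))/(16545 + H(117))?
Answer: 56710/33207 ≈ 1.7078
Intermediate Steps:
H(X) = X/2
(26270 + (1123 - 1*(-962)))/(16545 + H(117)) = (26270 + (1123 - 1*(-962)))/(16545 + (½)*117) = (26270 + (1123 + 962))/(16545 + 117/2) = (26270 + 2085)/(33207/2) = 28355*(2/33207) = 56710/33207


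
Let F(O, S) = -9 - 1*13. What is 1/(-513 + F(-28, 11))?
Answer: -1/535 ≈ -0.0018692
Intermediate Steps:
F(O, S) = -22 (F(O, S) = -9 - 13 = -22)
1/(-513 + F(-28, 11)) = 1/(-513 - 22) = 1/(-535) = -1/535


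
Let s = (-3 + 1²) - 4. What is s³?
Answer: -216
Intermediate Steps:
s = -6 (s = (-3 + 1) - 4 = -2 - 4 = -6)
s³ = (-6)³ = -216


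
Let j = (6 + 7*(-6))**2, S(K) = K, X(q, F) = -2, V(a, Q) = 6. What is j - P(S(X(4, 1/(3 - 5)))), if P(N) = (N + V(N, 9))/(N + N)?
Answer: 1297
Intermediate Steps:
P(N) = (6 + N)/(2*N) (P(N) = (N + 6)/(N + N) = (6 + N)/((2*N)) = (6 + N)*(1/(2*N)) = (6 + N)/(2*N))
j = 1296 (j = (6 - 42)**2 = (-36)**2 = 1296)
j - P(S(X(4, 1/(3 - 5)))) = 1296 - (6 - 2)/(2*(-2)) = 1296 - (-1)*4/(2*2) = 1296 - 1*(-1) = 1296 + 1 = 1297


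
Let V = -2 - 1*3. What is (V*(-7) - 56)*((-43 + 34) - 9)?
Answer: 378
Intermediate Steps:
V = -5 (V = -2 - 3 = -5)
(V*(-7) - 56)*((-43 + 34) - 9) = (-5*(-7) - 56)*((-43 + 34) - 9) = (35 - 56)*(-9 - 9) = -21*(-18) = 378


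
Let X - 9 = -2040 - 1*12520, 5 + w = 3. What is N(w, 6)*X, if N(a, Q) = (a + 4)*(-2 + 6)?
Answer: -116408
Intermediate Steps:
w = -2 (w = -5 + 3 = -2)
X = -14551 (X = 9 + (-2040 - 1*12520) = 9 + (-2040 - 12520) = 9 - 14560 = -14551)
N(a, Q) = 16 + 4*a (N(a, Q) = (4 + a)*4 = 16 + 4*a)
N(w, 6)*X = (16 + 4*(-2))*(-14551) = (16 - 8)*(-14551) = 8*(-14551) = -116408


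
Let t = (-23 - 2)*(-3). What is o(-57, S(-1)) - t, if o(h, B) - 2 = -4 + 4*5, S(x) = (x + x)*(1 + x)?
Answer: -57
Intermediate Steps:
S(x) = 2*x*(1 + x) (S(x) = (2*x)*(1 + x) = 2*x*(1 + x))
t = 75 (t = -25*(-3) = 75)
o(h, B) = 18 (o(h, B) = 2 + (-4 + 4*5) = 2 + (-4 + 20) = 2 + 16 = 18)
o(-57, S(-1)) - t = 18 - 1*75 = 18 - 75 = -57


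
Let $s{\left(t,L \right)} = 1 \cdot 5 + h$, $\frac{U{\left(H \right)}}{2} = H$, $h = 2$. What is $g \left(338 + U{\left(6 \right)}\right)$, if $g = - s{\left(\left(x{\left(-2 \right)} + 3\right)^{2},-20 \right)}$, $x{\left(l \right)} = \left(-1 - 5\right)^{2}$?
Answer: $-2450$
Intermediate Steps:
$U{\left(H \right)} = 2 H$
$x{\left(l \right)} = 36$ ($x{\left(l \right)} = \left(-6\right)^{2} = 36$)
$s{\left(t,L \right)} = 7$ ($s{\left(t,L \right)} = 1 \cdot 5 + 2 = 5 + 2 = 7$)
$g = -7$ ($g = \left(-1\right) 7 = -7$)
$g \left(338 + U{\left(6 \right)}\right) = - 7 \left(338 + 2 \cdot 6\right) = - 7 \left(338 + 12\right) = \left(-7\right) 350 = -2450$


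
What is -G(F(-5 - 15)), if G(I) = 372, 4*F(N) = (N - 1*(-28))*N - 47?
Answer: -372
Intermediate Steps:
F(N) = -47/4 + N*(28 + N)/4 (F(N) = ((N - 1*(-28))*N - 47)/4 = ((N + 28)*N - 47)/4 = ((28 + N)*N - 47)/4 = (N*(28 + N) - 47)/4 = (-47 + N*(28 + N))/4 = -47/4 + N*(28 + N)/4)
-G(F(-5 - 15)) = -1*372 = -372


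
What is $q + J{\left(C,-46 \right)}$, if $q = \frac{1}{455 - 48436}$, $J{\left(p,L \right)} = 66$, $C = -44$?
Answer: $\frac{3166745}{47981} \approx 66.0$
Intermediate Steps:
$q = - \frac{1}{47981}$ ($q = \frac{1}{-47981} = - \frac{1}{47981} \approx -2.0842 \cdot 10^{-5}$)
$q + J{\left(C,-46 \right)} = - \frac{1}{47981} + 66 = \frac{3166745}{47981}$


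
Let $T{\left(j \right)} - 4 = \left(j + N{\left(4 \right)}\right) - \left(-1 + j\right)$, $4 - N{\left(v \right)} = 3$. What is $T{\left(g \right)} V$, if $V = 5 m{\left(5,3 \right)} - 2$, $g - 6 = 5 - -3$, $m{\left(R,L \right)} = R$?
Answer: $138$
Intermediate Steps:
$g = 14$ ($g = 6 + \left(5 - -3\right) = 6 + \left(5 + 3\right) = 6 + 8 = 14$)
$N{\left(v \right)} = 1$ ($N{\left(v \right)} = 4 - 3 = 1$)
$T{\left(j \right)} = 6$ ($T{\left(j \right)} = 4 + \left(\left(j + 1\right) - \left(-1 + j\right)\right) = 4 + \left(\left(1 + j\right) - \left(-1 + j\right)\right) = 4 + 2 = 6$)
$V = 23$ ($V = 5 \cdot 5 - 2 = 25 - 2 = 23$)
$T{\left(g \right)} V = 6 \cdot 23 = 138$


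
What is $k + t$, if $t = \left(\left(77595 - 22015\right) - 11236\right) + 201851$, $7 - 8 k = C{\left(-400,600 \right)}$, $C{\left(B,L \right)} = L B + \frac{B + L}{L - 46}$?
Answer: $\frac{612049959}{2216} \approx 2.762 \cdot 10^{5}$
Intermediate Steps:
$C{\left(B,L \right)} = B L + \frac{B + L}{-46 + L}$
$k = \frac{66481839}{2216}$ ($k = \frac{7}{8} - \frac{\frac{1}{-46 + 600} \left(-400 + 600 - 400 \cdot 600^{2} - \left(-18400\right) 600\right)}{8} = \frac{7}{8} - \frac{\frac{1}{554} \left(-400 + 600 - 144000000 + 11040000\right)}{8} = \frac{7}{8} - \frac{\frac{1}{554} \left(-132959800\right)}{8} = \frac{7}{8} - - \frac{16619975}{554} = \frac{7}{8} + \frac{16619975}{554} = \frac{66481839}{2216} \approx 30001.0$)
$t = 246195$ ($t = \left(55580 - 11236\right) + 201851 = 44344 + 201851 = 246195$)
$k + t = \frac{66481839}{2216} + 246195 = \frac{612049959}{2216}$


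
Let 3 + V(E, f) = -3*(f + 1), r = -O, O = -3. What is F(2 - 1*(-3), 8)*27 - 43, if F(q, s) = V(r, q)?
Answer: -610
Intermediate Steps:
r = 3 (r = -1*(-3) = 3)
V(E, f) = -6 - 3*f (V(E, f) = -3 - 3*(f + 1) = -3 - 3*(1 + f) = -3 + (-3 - 3*f) = -6 - 3*f)
F(q, s) = -6 - 3*q
F(2 - 1*(-3), 8)*27 - 43 = (-6 - 3*(2 - 1*(-3)))*27 - 43 = (-6 - 3*(2 + 3))*27 - 43 = (-6 - 3*5)*27 - 43 = (-6 - 15)*27 - 43 = -21*27 - 43 = -567 - 43 = -610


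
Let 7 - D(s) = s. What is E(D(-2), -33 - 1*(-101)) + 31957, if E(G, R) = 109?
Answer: 32066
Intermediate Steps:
D(s) = 7 - s
E(D(-2), -33 - 1*(-101)) + 31957 = 109 + 31957 = 32066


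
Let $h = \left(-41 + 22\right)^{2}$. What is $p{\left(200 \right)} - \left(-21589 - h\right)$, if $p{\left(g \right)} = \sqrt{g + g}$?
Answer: $21970$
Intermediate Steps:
$p{\left(g \right)} = \sqrt{2} \sqrt{g}$ ($p{\left(g \right)} = \sqrt{2 g} = \sqrt{2} \sqrt{g}$)
$h = 361$ ($h = \left(-19\right)^{2} = 361$)
$p{\left(200 \right)} - \left(-21589 - h\right) = \sqrt{2} \sqrt{200} - \left(-21589 - 361\right) = \sqrt{2} \cdot 10 \sqrt{2} - \left(-21589 - 361\right) = 20 - -21950 = 20 + 21950 = 21970$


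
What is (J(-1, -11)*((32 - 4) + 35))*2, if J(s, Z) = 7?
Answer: 882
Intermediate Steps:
(J(-1, -11)*((32 - 4) + 35))*2 = (7*((32 - 4) + 35))*2 = (7*(28 + 35))*2 = (7*63)*2 = 441*2 = 882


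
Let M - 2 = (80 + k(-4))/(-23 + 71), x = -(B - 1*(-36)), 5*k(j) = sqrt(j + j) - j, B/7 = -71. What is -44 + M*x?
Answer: 99241/60 + 461*I*sqrt(2)/120 ≈ 1654.0 + 5.4329*I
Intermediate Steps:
B = -497 (B = 7*(-71) = -497)
k(j) = -j/5 + sqrt(2)*sqrt(j)/5 (k(j) = (sqrt(j + j) - j)/5 = (sqrt(2*j) - j)/5 = (sqrt(2)*sqrt(j) - j)/5 = (-j + sqrt(2)*sqrt(j))/5 = -j/5 + sqrt(2)*sqrt(j)/5)
x = 461 (x = -(-497 - 1*(-36)) = -(-497 + 36) = -1*(-461) = 461)
M = 221/60 + I*sqrt(2)/120 (M = 2 + (80 + (-1/5*(-4) + sqrt(2)*sqrt(-4)/5))/(-23 + 71) = 2 + (80 + (4/5 + sqrt(2)*(2*I)/5))/48 = 2 + (80 + (4/5 + 2*I*sqrt(2)/5))*(1/48) = 2 + (404/5 + 2*I*sqrt(2)/5)*(1/48) = 2 + (101/60 + I*sqrt(2)/120) = 221/60 + I*sqrt(2)/120 ≈ 3.6833 + 0.011785*I)
-44 + M*x = -44 + (221/60 + I*sqrt(2)/120)*461 = -44 + (101881/60 + 461*I*sqrt(2)/120) = 99241/60 + 461*I*sqrt(2)/120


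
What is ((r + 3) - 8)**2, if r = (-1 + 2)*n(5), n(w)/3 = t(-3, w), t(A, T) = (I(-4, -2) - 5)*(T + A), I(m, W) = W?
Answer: 2209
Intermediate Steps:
t(A, T) = -7*A - 7*T (t(A, T) = (-2 - 5)*(T + A) = -7*(A + T) = -7*A - 7*T)
n(w) = 63 - 21*w (n(w) = 3*(-7*(-3) - 7*w) = 3*(21 - 7*w) = 63 - 21*w)
r = -42 (r = (-1 + 2)*(63 - 21*5) = 1*(63 - 105) = 1*(-42) = -42)
((r + 3) - 8)**2 = ((-42 + 3) - 8)**2 = (-39 - 8)**2 = (-47)**2 = 2209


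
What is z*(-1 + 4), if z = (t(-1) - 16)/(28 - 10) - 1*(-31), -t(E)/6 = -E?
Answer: 268/3 ≈ 89.333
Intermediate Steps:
t(E) = 6*E (t(E) = -(-6)*E = 6*E)
z = 268/9 (z = (6*(-1) - 16)/(28 - 10) - 1*(-31) = (-6 - 16)/18 + 31 = -22*1/18 + 31 = -11/9 + 31 = 268/9 ≈ 29.778)
z*(-1 + 4) = 268*(-1 + 4)/9 = (268/9)*3 = 268/3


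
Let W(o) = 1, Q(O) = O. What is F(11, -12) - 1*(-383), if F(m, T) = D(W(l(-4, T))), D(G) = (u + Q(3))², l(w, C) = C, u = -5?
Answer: 387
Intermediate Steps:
D(G) = 4 (D(G) = (-5 + 3)² = (-2)² = 4)
F(m, T) = 4
F(11, -12) - 1*(-383) = 4 - 1*(-383) = 4 + 383 = 387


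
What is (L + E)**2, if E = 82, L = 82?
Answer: 26896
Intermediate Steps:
(L + E)**2 = (82 + 82)**2 = 164**2 = 26896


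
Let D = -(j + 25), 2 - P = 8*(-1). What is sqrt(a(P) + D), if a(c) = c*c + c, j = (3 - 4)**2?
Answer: 2*sqrt(21) ≈ 9.1651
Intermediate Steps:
j = 1 (j = (-1)**2 = 1)
P = 10 (P = 2 - 8*(-1) = 2 - 1*(-8) = 2 + 8 = 10)
D = -26 (D = -(1 + 25) = -1*26 = -26)
a(c) = c + c**2 (a(c) = c**2 + c = c + c**2)
sqrt(a(P) + D) = sqrt(10*(1 + 10) - 26) = sqrt(10*11 - 26) = sqrt(110 - 26) = sqrt(84) = 2*sqrt(21)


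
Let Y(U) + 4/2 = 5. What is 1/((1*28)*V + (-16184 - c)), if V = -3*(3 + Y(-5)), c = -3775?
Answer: -1/12913 ≈ -7.7441e-5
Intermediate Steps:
Y(U) = 3 (Y(U) = -2 + 5 = 3)
V = -18 (V = -3*(3 + 3) = -3*6 = -18)
1/((1*28)*V + (-16184 - c)) = 1/((1*28)*(-18) + (-16184 - 1*(-3775))) = 1/(28*(-18) + (-16184 + 3775)) = 1/(-504 - 12409) = 1/(-12913) = -1/12913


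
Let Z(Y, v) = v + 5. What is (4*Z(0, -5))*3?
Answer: 0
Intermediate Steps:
Z(Y, v) = 5 + v
(4*Z(0, -5))*3 = (4*(5 - 5))*3 = (4*0)*3 = 0*3 = 0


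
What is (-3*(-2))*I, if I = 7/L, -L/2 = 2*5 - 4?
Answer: -7/2 ≈ -3.5000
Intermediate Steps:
L = -12 (L = -2*(2*5 - 4) = -2*(10 - 4) = -2*6 = -12)
I = -7/12 (I = 7/(-12) = 7*(-1/12) = -7/12 ≈ -0.58333)
(-3*(-2))*I = -3*(-2)*(-7/12) = 6*(-7/12) = -7/2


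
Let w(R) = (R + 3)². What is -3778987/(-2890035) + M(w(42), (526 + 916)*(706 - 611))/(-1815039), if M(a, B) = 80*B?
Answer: -306339046747/64759583165 ≈ -4.7304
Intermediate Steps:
w(R) = (3 + R)²
-3778987/(-2890035) + M(w(42), (526 + 916)*(706 - 611))/(-1815039) = -3778987/(-2890035) + (80*((526 + 916)*(706 - 611)))/(-1815039) = -3778987*(-1/2890035) + (80*(1442*95))*(-1/1815039) = 3778987/2890035 + (80*136990)*(-1/1815039) = 3778987/2890035 + 10959200*(-1/1815039) = 3778987/2890035 - 10959200/1815039 = -306339046747/64759583165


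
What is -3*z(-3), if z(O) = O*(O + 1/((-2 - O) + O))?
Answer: -63/2 ≈ -31.500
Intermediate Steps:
z(O) = O*(-½ + O) (z(O) = O*(O + 1/(-2)) = O*(O - ½) = O*(-½ + O))
-3*z(-3) = -(-9)*(-½ - 3) = -(-9)*(-7)/2 = -3*21/2 = -63/2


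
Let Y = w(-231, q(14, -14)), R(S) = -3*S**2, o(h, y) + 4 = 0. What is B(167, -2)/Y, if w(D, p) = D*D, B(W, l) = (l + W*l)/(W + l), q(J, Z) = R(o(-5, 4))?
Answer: -16/419265 ≈ -3.8162e-5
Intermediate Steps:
o(h, y) = -4 (o(h, y) = -4 + 0 = -4)
q(J, Z) = -48 (q(J, Z) = -3*(-4)**2 = -3*16 = -48)
B(W, l) = (l + W*l)/(W + l)
w(D, p) = D**2
Y = 53361 (Y = (-231)**2 = 53361)
B(167, -2)/Y = -2*(1 + 167)/(167 - 2)/53361 = -2*168/165*(1/53361) = -2*1/165*168*(1/53361) = -112/55*1/53361 = -16/419265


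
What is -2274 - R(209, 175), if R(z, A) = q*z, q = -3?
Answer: -1647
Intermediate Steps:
R(z, A) = -3*z
-2274 - R(209, 175) = -2274 - (-3)*209 = -2274 - 1*(-627) = -2274 + 627 = -1647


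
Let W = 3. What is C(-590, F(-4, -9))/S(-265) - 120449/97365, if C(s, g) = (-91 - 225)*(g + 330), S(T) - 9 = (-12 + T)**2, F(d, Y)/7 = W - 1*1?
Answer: -9913490161/3735797685 ≈ -2.6536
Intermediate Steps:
F(d, Y) = 14 (F(d, Y) = 7*(3 - 1*1) = 7*(3 - 1) = 7*2 = 14)
S(T) = 9 + (-12 + T)**2
C(s, g) = -104280 - 316*g (C(s, g) = -316*(330 + g) = -104280 - 316*g)
C(-590, F(-4, -9))/S(-265) - 120449/97365 = (-104280 - 316*14)/(9 + (-12 - 265)**2) - 120449/97365 = (-104280 - 4424)/(9 + (-277)**2) - 120449*1/97365 = -108704/(9 + 76729) - 120449/97365 = -108704/76738 - 120449/97365 = -108704*1/76738 - 120449/97365 = -54352/38369 - 120449/97365 = -9913490161/3735797685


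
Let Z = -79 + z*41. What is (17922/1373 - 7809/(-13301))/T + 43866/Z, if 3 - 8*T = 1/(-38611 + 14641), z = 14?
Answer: 192086232705226/1536791643695 ≈ 124.99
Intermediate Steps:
T = 71911/191760 (T = 3/8 - 1/(8*(-38611 + 14641)) = 3/8 - ⅛/(-23970) = 3/8 - ⅛*(-1/23970) = 3/8 + 1/191760 = 71911/191760 ≈ 0.37501)
Z = 495 (Z = -79 + 14*41 = -79 + 574 = 495)
(17922/1373 - 7809/(-13301))/T + 43866/Z = (17922/1373 - 7809/(-13301))/(71911/191760) + 43866/495 = (17922*(1/1373) - 7809*(-1/13301))*(191760/71911) + 43866*(1/495) = (17922/1373 + 7809/13301)*(191760/71911) + 4874/55 = (249102279/18262273)*(191760/71911) + 4874/55 = 1016337298320/27941666249 + 4874/55 = 192086232705226/1536791643695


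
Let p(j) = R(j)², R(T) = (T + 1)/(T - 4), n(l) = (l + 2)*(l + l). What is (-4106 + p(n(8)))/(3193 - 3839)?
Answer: 5876335/924768 ≈ 6.3544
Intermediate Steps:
n(l) = 2*l*(2 + l) (n(l) = (2 + l)*(2*l) = 2*l*(2 + l))
R(T) = (1 + T)/(-4 + T)
p(j) = (1 + j)²/(-4 + j)² (p(j) = ((1 + j)/(-4 + j))² = (1 + j)²/(-4 + j)²)
(-4106 + p(n(8)))/(3193 - 3839) = (-4106 + (1 + 2*8*(2 + 8))²/(-4 + 2*8*(2 + 8))²)/(3193 - 3839) = (-4106 + (1 + 2*8*10)²/(-4 + 2*8*10)²)/(-646) = (-4106 + (1 + 160)²/(-4 + 160)²)*(-1/646) = (-4106 + 161²/156²)*(-1/646) = (-4106 + 25921*(1/24336))*(-1/646) = (-4106 + 25921/24336)*(-1/646) = -99897695/24336*(-1/646) = 5876335/924768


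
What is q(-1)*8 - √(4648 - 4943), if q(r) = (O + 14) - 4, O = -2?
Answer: 64 - I*√295 ≈ 64.0 - 17.176*I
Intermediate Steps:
q(r) = 8 (q(r) = (-2 + 14) - 4 = 12 - 4 = 8)
q(-1)*8 - √(4648 - 4943) = 8*8 - √(4648 - 4943) = 64 - √(-295) = 64 - I*√295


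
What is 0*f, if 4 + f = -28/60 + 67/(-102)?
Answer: 0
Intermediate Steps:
f = -871/170 (f = -4 + (-28/60 + 67/(-102)) = -4 + (-28*1/60 + 67*(-1/102)) = -4 + (-7/15 - 67/102) = -4 - 191/170 = -871/170 ≈ -5.1235)
0*f = 0*(-871/170) = 0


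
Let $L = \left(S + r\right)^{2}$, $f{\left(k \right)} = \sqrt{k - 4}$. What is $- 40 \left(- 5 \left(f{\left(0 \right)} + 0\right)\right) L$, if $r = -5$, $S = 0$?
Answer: $10000 i \approx 10000.0 i$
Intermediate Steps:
$f{\left(k \right)} = \sqrt{-4 + k}$
$L = 25$ ($L = \left(0 - 5\right)^{2} = \left(-5\right)^{2} = 25$)
$- 40 \left(- 5 \left(f{\left(0 \right)} + 0\right)\right) L = - 40 \left(- 5 \left(\sqrt{-4 + 0} + 0\right)\right) 25 = - 40 \left(- 5 \left(\sqrt{-4} + 0\right)\right) 25 = - 40 \left(- 5 \left(2 i + 0\right)\right) 25 = - 40 \left(- 5 \cdot 2 i\right) 25 = - 40 \left(- 10 i\right) 25 = 400 i 25 = 10000 i$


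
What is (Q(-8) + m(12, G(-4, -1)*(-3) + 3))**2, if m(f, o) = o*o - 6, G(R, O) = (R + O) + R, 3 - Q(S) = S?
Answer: 819025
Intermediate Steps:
Q(S) = 3 - S
G(R, O) = O + 2*R (G(R, O) = (O + R) + R = O + 2*R)
m(f, o) = -6 + o**2 (m(f, o) = o**2 - 6 = -6 + o**2)
(Q(-8) + m(12, G(-4, -1)*(-3) + 3))**2 = ((3 - 1*(-8)) + (-6 + ((-1 + 2*(-4))*(-3) + 3)**2))**2 = ((3 + 8) + (-6 + ((-1 - 8)*(-3) + 3)**2))**2 = (11 + (-6 + (-9*(-3) + 3)**2))**2 = (11 + (-6 + (27 + 3)**2))**2 = (11 + (-6 + 30**2))**2 = (11 + (-6 + 900))**2 = (11 + 894)**2 = 905**2 = 819025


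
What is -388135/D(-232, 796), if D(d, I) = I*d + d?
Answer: 388135/184904 ≈ 2.0991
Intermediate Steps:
D(d, I) = d + I*d
-388135/D(-232, 796) = -388135*(-1/(232*(1 + 796))) = -388135/((-232*797)) = -388135/(-184904) = -388135*(-1/184904) = 388135/184904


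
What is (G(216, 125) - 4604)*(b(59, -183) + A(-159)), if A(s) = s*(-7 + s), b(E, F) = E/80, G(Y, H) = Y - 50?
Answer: -4685593801/40 ≈ -1.1714e+8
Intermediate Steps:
G(Y, H) = -50 + Y
b(E, F) = E/80 (b(E, F) = E*(1/80) = E/80)
(G(216, 125) - 4604)*(b(59, -183) + A(-159)) = ((-50 + 216) - 4604)*((1/80)*59 - 159*(-7 - 159)) = (166 - 4604)*(59/80 - 159*(-166)) = -4438*(59/80 + 26394) = -4438*2111579/80 = -4685593801/40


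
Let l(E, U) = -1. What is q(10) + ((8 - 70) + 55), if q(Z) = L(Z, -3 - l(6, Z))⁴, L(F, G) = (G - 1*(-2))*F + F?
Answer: 9993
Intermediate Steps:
L(F, G) = F + F*(2 + G) (L(F, G) = (G + 2)*F + F = (2 + G)*F + F = F*(2 + G) + F = F + F*(2 + G))
q(Z) = Z⁴ (q(Z) = (Z*(3 + (-3 - 1*(-1))))⁴ = (Z*(3 + (-3 + 1)))⁴ = (Z*(3 - 2))⁴ = (Z*1)⁴ = Z⁴)
q(10) + ((8 - 70) + 55) = 10⁴ + ((8 - 70) + 55) = 10000 + (-62 + 55) = 10000 - 7 = 9993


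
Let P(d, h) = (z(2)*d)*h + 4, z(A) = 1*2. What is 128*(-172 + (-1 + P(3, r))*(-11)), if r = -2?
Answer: -9344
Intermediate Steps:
z(A) = 2
P(d, h) = 4 + 2*d*h (P(d, h) = (2*d)*h + 4 = 2*d*h + 4 = 4 + 2*d*h)
128*(-172 + (-1 + P(3, r))*(-11)) = 128*(-172 + (-1 + (4 + 2*3*(-2)))*(-11)) = 128*(-172 + (-1 + (4 - 12))*(-11)) = 128*(-172 + (-1 - 8)*(-11)) = 128*(-172 - 9*(-11)) = 128*(-172 + 99) = 128*(-73) = -9344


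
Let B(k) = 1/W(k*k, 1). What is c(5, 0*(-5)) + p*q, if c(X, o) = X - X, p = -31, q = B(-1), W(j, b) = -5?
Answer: 31/5 ≈ 6.2000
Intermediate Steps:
B(k) = -⅕ (B(k) = 1/(-5) = -⅕)
q = -⅕ ≈ -0.20000
c(X, o) = 0
c(5, 0*(-5)) + p*q = 0 - 31*(-⅕) = 0 + 31/5 = 31/5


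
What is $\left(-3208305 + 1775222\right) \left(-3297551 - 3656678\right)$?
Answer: $9965987358007$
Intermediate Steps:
$\left(-3208305 + 1775222\right) \left(-3297551 - 3656678\right) = \left(-1433083\right) \left(-6954229\right) = 9965987358007$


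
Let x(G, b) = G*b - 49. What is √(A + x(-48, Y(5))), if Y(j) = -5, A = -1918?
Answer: I*√1727 ≈ 41.557*I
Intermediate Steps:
x(G, b) = -49 + G*b
√(A + x(-48, Y(5))) = √(-1918 + (-49 - 48*(-5))) = √(-1918 + (-49 + 240)) = √(-1918 + 191) = √(-1727) = I*√1727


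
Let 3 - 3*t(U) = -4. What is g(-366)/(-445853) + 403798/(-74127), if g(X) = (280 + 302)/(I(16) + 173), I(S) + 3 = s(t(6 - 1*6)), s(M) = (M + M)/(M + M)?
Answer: -3420661237732/627945161289 ≈ -5.4474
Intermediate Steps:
t(U) = 7/3 (t(U) = 1 - ⅓*(-4) = 1 + 4/3 = 7/3)
s(M) = 1 (s(M) = (2*M)/((2*M)) = (2*M)*(1/(2*M)) = 1)
I(S) = -2 (I(S) = -3 + 1 = -2)
g(X) = 194/57 (g(X) = (280 + 302)/(-2 + 173) = 582/171 = 582*(1/171) = 194/57)
g(-366)/(-445853) + 403798/(-74127) = (194/57)/(-445853) + 403798/(-74127) = (194/57)*(-1/445853) + 403798*(-1/74127) = -194/25413621 - 403798/74127 = -3420661237732/627945161289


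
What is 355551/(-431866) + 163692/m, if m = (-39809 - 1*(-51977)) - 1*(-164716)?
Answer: 1950431547/19097546386 ≈ 0.10213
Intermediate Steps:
m = 176884 (m = (-39809 + 51977) + 164716 = 12168 + 164716 = 176884)
355551/(-431866) + 163692/m = 355551/(-431866) + 163692/176884 = 355551*(-1/431866) + 163692*(1/176884) = -355551/431866 + 40923/44221 = 1950431547/19097546386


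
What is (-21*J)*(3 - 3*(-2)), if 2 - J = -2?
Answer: -756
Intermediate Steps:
J = 4 (J = 2 - 1*(-2) = 2 + 2 = 4)
(-21*J)*(3 - 3*(-2)) = (-21*4)*(3 - 3*(-2)) = -84*(3 + 6) = -84*9 = -756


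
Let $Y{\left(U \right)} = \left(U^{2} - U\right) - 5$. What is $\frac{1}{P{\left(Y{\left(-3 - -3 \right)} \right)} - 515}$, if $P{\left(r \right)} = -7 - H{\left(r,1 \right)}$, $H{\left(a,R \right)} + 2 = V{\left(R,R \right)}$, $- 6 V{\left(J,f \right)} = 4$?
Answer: $- \frac{3}{1558} \approx -0.0019255$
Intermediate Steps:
$V{\left(J,f \right)} = - \frac{2}{3}$ ($V{\left(J,f \right)} = \left(- \frac{1}{6}\right) 4 = - \frac{2}{3}$)
$H{\left(a,R \right)} = - \frac{8}{3}$ ($H{\left(a,R \right)} = -2 - \frac{2}{3} = - \frac{8}{3}$)
$Y{\left(U \right)} = -5 + U^{2} - U$
$P{\left(r \right)} = - \frac{13}{3}$ ($P{\left(r \right)} = -7 - - \frac{8}{3} = -7 + \frac{8}{3} = - \frac{13}{3}$)
$\frac{1}{P{\left(Y{\left(-3 - -3 \right)} \right)} - 515} = \frac{1}{- \frac{13}{3} - 515} = \frac{1}{- \frac{1558}{3}} = - \frac{3}{1558}$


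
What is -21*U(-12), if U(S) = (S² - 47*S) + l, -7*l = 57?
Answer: -14697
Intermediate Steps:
l = -57/7 (l = -⅐*57 = -57/7 ≈ -8.1429)
U(S) = -57/7 + S² - 47*S (U(S) = (S² - 47*S) - 57/7 = -57/7 + S² - 47*S)
-21*U(-12) = -21*(-57/7 + (-12)² - 47*(-12)) = -21*(-57/7 + 144 + 564) = -21*4899/7 = -14697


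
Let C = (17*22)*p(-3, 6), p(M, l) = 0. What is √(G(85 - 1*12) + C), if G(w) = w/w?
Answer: 1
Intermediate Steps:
G(w) = 1
C = 0 (C = (17*22)*0 = 374*0 = 0)
√(G(85 - 1*12) + C) = √(1 + 0) = √1 = 1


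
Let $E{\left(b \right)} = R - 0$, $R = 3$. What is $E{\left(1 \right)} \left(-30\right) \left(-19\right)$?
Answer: $1710$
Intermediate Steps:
$E{\left(b \right)} = 3$ ($E{\left(b \right)} = 3 - 0 = 3 + 0 = 3$)
$E{\left(1 \right)} \left(-30\right) \left(-19\right) = 3 \left(-30\right) \left(-19\right) = \left(-90\right) \left(-19\right) = 1710$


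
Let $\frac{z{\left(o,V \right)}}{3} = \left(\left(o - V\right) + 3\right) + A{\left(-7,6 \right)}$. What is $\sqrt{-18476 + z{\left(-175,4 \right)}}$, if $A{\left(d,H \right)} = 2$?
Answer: $i \sqrt{18998} \approx 137.83 i$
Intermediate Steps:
$z{\left(o,V \right)} = 15 - 3 V + 3 o$ ($z{\left(o,V \right)} = 3 \left(\left(\left(o - V\right) + 3\right) + 2\right) = 3 \left(\left(3 + o - V\right) + 2\right) = 3 \left(5 + o - V\right) = 15 - 3 V + 3 o$)
$\sqrt{-18476 + z{\left(-175,4 \right)}} = \sqrt{-18476 + \left(15 - 12 + 3 \left(-175\right)\right)} = \sqrt{-18476 - 522} = \sqrt{-18998} = i \sqrt{18998}$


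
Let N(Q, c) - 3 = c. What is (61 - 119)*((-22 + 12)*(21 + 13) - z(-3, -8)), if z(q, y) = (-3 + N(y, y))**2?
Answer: 23432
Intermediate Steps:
N(Q, c) = 3 + c
z(q, y) = y**2 (z(q, y) = (-3 + (3 + y))**2 = y**2)
(61 - 119)*((-22 + 12)*(21 + 13) - z(-3, -8)) = (61 - 119)*((-22 + 12)*(21 + 13) - 1*(-8)**2) = -58*(-10*34 - 1*64) = -58*(-340 - 64) = -58*(-404) = 23432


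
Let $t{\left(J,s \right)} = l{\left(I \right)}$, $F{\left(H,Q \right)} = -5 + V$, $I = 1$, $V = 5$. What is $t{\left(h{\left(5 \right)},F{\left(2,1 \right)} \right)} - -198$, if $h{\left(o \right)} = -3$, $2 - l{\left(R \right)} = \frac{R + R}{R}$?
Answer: $198$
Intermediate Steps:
$F{\left(H,Q \right)} = 0$ ($F{\left(H,Q \right)} = -5 + 5 = 0$)
$l{\left(R \right)} = 0$ ($l{\left(R \right)} = 2 - \frac{R + R}{R} = 2 - \frac{2 R}{R} = 2 - 2 = 0$)
$t{\left(J,s \right)} = 0$
$t{\left(h{\left(5 \right)},F{\left(2,1 \right)} \right)} - -198 = 0 - -198 = 0 + 198 = 198$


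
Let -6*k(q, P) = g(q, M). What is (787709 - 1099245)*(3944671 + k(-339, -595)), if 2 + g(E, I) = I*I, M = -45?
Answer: -3686405955304/3 ≈ -1.2288e+12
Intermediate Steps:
g(E, I) = -2 + I² (g(E, I) = -2 + I*I = -2 + I²)
k(q, P) = -2023/6 (k(q, P) = -(-2 + (-45)²)/6 = -(-2 + 2025)/6 = -⅙*2023 = -2023/6)
(787709 - 1099245)*(3944671 + k(-339, -595)) = (787709 - 1099245)*(3944671 - 2023/6) = -311536*23666003/6 = -3686405955304/3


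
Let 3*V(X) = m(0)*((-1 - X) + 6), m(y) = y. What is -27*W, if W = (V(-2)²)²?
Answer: 0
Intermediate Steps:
V(X) = 0 (V(X) = (0*((-1 - X) + 6))/3 = (0*(5 - X))/3 = (⅓)*0 = 0)
W = 0 (W = (0²)² = 0² = 0)
-27*W = -27*0 = 0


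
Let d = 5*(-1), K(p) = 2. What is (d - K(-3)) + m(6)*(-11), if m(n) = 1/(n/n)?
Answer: -18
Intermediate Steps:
d = -5
m(n) = 1 (m(n) = 1/1 = 1)
(d - K(-3)) + m(6)*(-11) = (-5 - 1*2) + 1*(-11) = (-5 - 2) - 11 = -7 - 11 = -18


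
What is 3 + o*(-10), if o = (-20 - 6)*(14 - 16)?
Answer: -517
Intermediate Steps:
o = 52 (o = -26*(-2) = 52)
3 + o*(-10) = 3 + 52*(-10) = 3 - 520 = -517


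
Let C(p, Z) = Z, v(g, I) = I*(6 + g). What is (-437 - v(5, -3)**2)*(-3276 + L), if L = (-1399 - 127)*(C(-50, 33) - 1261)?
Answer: -2854614952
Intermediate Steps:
L = 1873928 (L = (-1399 - 127)*(33 - 1261) = -1526*(-1228) = 1873928)
(-437 - v(5, -3)**2)*(-3276 + L) = (-437 - (-3*(6 + 5))**2)*(-3276 + 1873928) = (-437 - (-3*11)**2)*1870652 = (-437 - 1*(-33)**2)*1870652 = (-437 - 1*1089)*1870652 = (-437 - 1089)*1870652 = -1526*1870652 = -2854614952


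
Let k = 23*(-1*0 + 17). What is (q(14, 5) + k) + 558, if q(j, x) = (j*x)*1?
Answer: 1019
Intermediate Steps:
q(j, x) = j*x
k = 391 (k = 23*(0 + 17) = 23*17 = 391)
(q(14, 5) + k) + 558 = (14*5 + 391) + 558 = (70 + 391) + 558 = 461 + 558 = 1019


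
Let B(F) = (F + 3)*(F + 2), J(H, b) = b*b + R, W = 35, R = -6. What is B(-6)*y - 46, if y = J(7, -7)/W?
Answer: -1094/35 ≈ -31.257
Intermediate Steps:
J(H, b) = -6 + b² (J(H, b) = b*b - 6 = b² - 6 = -6 + b²)
B(F) = (2 + F)*(3 + F) (B(F) = (3 + F)*(2 + F) = (2 + F)*(3 + F))
y = 43/35 (y = (-6 + (-7)²)/35 = (-6 + 49)*(1/35) = 43*(1/35) = 43/35 ≈ 1.2286)
B(-6)*y - 46 = (6 + (-6)² + 5*(-6))*(43/35) - 46 = (6 + 36 - 30)*(43/35) - 46 = 12*(43/35) - 46 = 516/35 - 46 = -1094/35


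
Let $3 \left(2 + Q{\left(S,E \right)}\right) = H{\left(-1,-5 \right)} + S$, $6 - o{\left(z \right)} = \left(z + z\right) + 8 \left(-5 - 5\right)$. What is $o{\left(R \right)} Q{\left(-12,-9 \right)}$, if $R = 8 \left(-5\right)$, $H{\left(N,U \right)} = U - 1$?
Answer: $-1328$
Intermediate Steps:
$H{\left(N,U \right)} = -1 + U$
$R = -40$
$o{\left(z \right)} = 86 - 2 z$ ($o{\left(z \right)} = 6 - \left(\left(z + z\right) + 8 \left(-5 - 5\right)\right) = 6 - \left(2 z + 8 \left(-10\right)\right) = 6 - \left(2 z - 80\right) = 6 - \left(-80 + 2 z\right) = 86 - 2 z$)
$Q{\left(S,E \right)} = -4 + \frac{S}{3}$ ($Q{\left(S,E \right)} = -2 + \frac{\left(-1 - 5\right) + S}{3} = -2 + \frac{-6 + S}{3} = -2 + \left(-2 + \frac{S}{3}\right) = -4 + \frac{S}{3}$)
$o{\left(R \right)} Q{\left(-12,-9 \right)} = \left(86 - -80\right) \left(-4 + \frac{1}{3} \left(-12\right)\right) = \left(86 + 80\right) \left(-4 - 4\right) = 166 \left(-8\right) = -1328$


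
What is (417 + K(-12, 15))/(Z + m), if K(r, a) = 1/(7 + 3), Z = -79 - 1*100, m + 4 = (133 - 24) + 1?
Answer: -4171/730 ≈ -5.7137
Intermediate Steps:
m = 106 (m = -4 + ((133 - 24) + 1) = -4 + (109 + 1) = -4 + 110 = 106)
Z = -179 (Z = -79 - 100 = -179)
K(r, a) = 1/10
(417 + K(-12, 15))/(Z + m) = (417 + 1/10)/(-179 + 106) = (4171/10)/(-73) = (4171/10)*(-1/73) = -4171/730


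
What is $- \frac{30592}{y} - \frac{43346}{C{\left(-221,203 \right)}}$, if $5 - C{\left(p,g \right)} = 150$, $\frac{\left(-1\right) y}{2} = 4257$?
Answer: $\frac{186741842}{617265} \approx 302.53$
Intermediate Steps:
$y = -8514$ ($y = \left(-2\right) 4257 = -8514$)
$C{\left(p,g \right)} = -145$ ($C{\left(p,g \right)} = 5 - 150 = -145$)
$- \frac{30592}{y} - \frac{43346}{C{\left(-221,203 \right)}} = - \frac{30592}{-8514} - \frac{43346}{-145} = \left(-30592\right) \left(- \frac{1}{8514}\right) - - \frac{43346}{145} = \frac{15296}{4257} + \frac{43346}{145} = \frac{186741842}{617265}$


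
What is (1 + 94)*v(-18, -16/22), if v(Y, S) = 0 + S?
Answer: -760/11 ≈ -69.091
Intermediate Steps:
v(Y, S) = S
(1 + 94)*v(-18, -16/22) = (1 + 94)*(-16/22) = 95*(-16*1/22) = 95*(-8/11) = -760/11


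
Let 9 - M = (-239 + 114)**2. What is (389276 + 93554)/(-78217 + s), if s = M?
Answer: -530/103 ≈ -5.1456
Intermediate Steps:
M = -15616 (M = 9 - (-239 + 114)**2 = 9 - 1*(-125)**2 = 9 - 1*15625 = 9 - 15625 = -15616)
s = -15616
(389276 + 93554)/(-78217 + s) = (389276 + 93554)/(-78217 - 15616) = 482830/(-93833) = 482830*(-1/93833) = -530/103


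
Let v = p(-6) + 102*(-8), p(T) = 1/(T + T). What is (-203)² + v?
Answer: 484715/12 ≈ 40393.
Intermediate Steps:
p(T) = 1/(2*T)
v = -9793/12 (v = (½)/(-6) + 102*(-8) = (½)*(-⅙) - 816 = -1/12 - 816 = -9793/12 ≈ -816.08)
(-203)² + v = (-203)² - 9793/12 = 41209 - 9793/12 = 484715/12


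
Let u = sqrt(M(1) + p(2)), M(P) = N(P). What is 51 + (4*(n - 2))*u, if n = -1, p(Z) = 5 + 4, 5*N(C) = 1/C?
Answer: 51 - 12*sqrt(230)/5 ≈ 14.602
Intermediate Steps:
N(C) = 1/(5*C)
p(Z) = 9
M(P) = 1/(5*P)
u = sqrt(230)/5 (u = sqrt((1/5)/1 + 9) = sqrt((1/5)*1 + 9) = sqrt(1/5 + 9) = sqrt(46/5) = sqrt(230)/5 ≈ 3.0331)
51 + (4*(n - 2))*u = 51 + (4*(-1 - 2))*(sqrt(230)/5) = 51 + (4*(-3))*(sqrt(230)/5) = 51 - 12*sqrt(230)/5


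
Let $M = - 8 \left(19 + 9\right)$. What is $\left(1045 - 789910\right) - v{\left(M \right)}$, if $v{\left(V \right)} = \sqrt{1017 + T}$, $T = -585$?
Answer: $-788865 - 12 \sqrt{3} \approx -7.8889 \cdot 10^{5}$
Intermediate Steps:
$M = -224$ ($M = \left(-8\right) 28 = -224$)
$v{\left(V \right)} = 12 \sqrt{3}$ ($v{\left(V \right)} = \sqrt{1017 - 585} = \sqrt{432} = 12 \sqrt{3}$)
$\left(1045 - 789910\right) - v{\left(M \right)} = \left(1045 - 789910\right) - 12 \sqrt{3} = -788865 - 12 \sqrt{3}$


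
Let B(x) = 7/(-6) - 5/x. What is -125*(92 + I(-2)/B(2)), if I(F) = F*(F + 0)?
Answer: -125000/11 ≈ -11364.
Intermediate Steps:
I(F) = F**2 (I(F) = F*F = F**2)
B(x) = -7/6 - 5/x (B(x) = 7*(-1/6) - 5/x = -7/6 - 5/x)
-125*(92 + I(-2)/B(2)) = -125*(92 + (-2)**2/(-7/6 - 5/2)) = -125*(92 + 4/(-7/6 - 5*1/2)) = -125*(92 + 4/(-7/6 - 5/2)) = -125*(92 + 4/(-11/3)) = -125*(92 + 4*(-3/11)) = -125*(92 - 12/11) = -125*1000/11 = -125000/11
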